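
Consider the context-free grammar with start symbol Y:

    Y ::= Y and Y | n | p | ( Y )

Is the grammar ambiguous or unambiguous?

Witness: n and n and n

Derivation 1: Y ⇒ Y and Y ⇒ Y and Y and Y ⇒ n and Y and Y ⇒ n and n and Y ⇒ n and n and n
Derivation 2: Y ⇒ Y and Y ⇒ n and Y ⇒ n and Y and Y ⇒ n and n and Y ⇒ n and n and n

Two distinct leftmost derivations for the same string.

Ambiguous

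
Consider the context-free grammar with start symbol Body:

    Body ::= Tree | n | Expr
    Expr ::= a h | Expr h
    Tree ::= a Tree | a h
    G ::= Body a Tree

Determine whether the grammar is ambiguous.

Witness: a h

Derivation 1: Body ⇒ Tree ⇒ a h
Derivation 2: Body ⇒ Expr ⇒ a h

Two distinct leftmost derivations for the same string.

Ambiguous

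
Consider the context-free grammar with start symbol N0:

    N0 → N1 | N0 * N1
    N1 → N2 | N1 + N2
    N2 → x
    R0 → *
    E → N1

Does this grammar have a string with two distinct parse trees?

Unambiguous

(R0, E are unreachable from N0, so their rules don't affect L(N0).) The grammar is stratified — N0 handles '*' (left-recursive), N1 handles '+', N2 atoms. Each operator has a fixed associativity and precedence level, so every string has one parse.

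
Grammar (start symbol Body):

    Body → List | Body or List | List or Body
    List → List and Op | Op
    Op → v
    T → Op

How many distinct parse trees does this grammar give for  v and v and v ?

Parse trees for v and v and v:
  [Body [List [List [List [Op v]] and [Op v]] and [Op v]]]

1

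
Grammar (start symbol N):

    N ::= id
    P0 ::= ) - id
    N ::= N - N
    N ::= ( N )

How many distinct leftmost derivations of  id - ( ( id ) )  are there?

Parse trees for id - ( ( id ) ):
  [N [N id] - [N ( [N ( [N id] )] )]]

1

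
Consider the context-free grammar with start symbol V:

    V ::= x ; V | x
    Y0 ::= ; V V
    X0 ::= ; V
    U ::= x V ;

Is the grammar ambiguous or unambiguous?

Unambiguous

(Y0, X0, U are unreachable from V, so their rules don't affect L(V).) The reachable grammar is A → atom sep A | atom. Each atom is followed by either the separator (recurse) or end-of-string (stop) — no choice point.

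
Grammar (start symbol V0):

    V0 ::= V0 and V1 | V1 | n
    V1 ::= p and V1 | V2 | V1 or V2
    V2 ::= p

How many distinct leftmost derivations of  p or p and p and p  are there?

Parse trees for p or p and p and p:
  [V0 [V0 [V1 [V1 [V2 p]] or [V2 p]]] and [V1 p and [V1 [V2 p]]]]
  [V0 [V0 [V0 [V1 [V1 [V2 p]] or [V2 p]]] and [V1 [V2 p]]] and [V1 [V2 p]]]

2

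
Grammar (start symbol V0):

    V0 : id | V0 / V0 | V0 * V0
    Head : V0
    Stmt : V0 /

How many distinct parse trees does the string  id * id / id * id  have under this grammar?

5

Parse trees for id * id / id * id:
  [V0 [V0 [V0 id] * [V0 id]] / [V0 [V0 id] * [V0 id]]]
  [V0 [V0 id] * [V0 [V0 id] / [V0 [V0 id] * [V0 id]]]]
  [V0 [V0 id] * [V0 [V0 [V0 id] / [V0 id]] * [V0 id]]]
  [V0 [V0 [V0 [V0 id] * [V0 id]] / [V0 id]] * [V0 id]]
  [V0 [V0 [V0 id] * [V0 [V0 id] / [V0 id]]] * [V0 id]]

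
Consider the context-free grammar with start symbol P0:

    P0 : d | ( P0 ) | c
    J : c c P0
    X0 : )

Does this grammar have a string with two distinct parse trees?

Only P0 is reachable from P0; ignoring the rest: Each string is a nest of matched brackets around a single atom. An opening bracket forces the recursive rule; an atom forces the base rule.

Unambiguous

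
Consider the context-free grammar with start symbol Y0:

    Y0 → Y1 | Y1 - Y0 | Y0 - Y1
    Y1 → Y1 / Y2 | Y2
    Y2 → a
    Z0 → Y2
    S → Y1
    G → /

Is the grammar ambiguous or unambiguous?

Witness: a - a

Derivation 1: Y0 ⇒ Y1 - Y0 ⇒ Y2 - Y0 ⇒ a - Y0 ⇒ a - Y1 ⇒ a - Y2 ⇒ a - a
Derivation 2: Y0 ⇒ Y0 - Y1 ⇒ Y1 - Y1 ⇒ Y2 - Y1 ⇒ a - Y1 ⇒ a - Y2 ⇒ a - a

Two distinct leftmost derivations for the same string.

Ambiguous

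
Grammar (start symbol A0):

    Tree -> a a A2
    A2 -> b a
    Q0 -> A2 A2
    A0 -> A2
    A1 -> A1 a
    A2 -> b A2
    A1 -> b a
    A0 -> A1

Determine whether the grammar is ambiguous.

Ambiguous

Witness: b a

Derivation 1: A0 ⇒ A2 ⇒ b a
Derivation 2: A0 ⇒ A1 ⇒ b a

Two distinct leftmost derivations for the same string.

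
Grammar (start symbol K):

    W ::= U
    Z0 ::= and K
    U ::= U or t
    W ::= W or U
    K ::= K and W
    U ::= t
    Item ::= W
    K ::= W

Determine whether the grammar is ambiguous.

Witness: t or t

Derivation 1: K ⇒ W ⇒ U ⇒ U or t ⇒ t or t
Derivation 2: K ⇒ W ⇒ W or U ⇒ U or U ⇒ t or U ⇒ t or t

Two distinct leftmost derivations for the same string.

Ambiguous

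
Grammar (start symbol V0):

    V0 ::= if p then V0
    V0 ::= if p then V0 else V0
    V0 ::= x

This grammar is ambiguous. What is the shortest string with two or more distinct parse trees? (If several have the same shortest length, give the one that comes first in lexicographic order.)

if p then if p then x else x

length 1: no string has ≥2 trees
length 4: no string has ≥2 trees
length 6: no string has ≥2 trees
length 7: no string has ≥2 trees
length 9: if p then if p then x else x has 2 parse trees

Two derivations of if p then if p then x else x:
  V0 ⇒ if p then V0 ⇒ if p then if p then V0 else V0 ⇒ if p then if p then x else V0 ⇒ if p then if p then x else x
  V0 ⇒ if p then V0 else V0 ⇒ if p then if p then V0 else V0 ⇒ if p then if p then x else V0 ⇒ if p then if p then x else x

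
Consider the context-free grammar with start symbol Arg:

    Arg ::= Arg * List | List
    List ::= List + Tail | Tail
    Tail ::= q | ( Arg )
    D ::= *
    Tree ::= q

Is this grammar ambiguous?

Only Arg, List, Tail are reachable from Arg; ignoring the rest: This is a standard precedence ladder (Arg over List over Tail), with each level left-recursive on its own operator ('*' at Arg, '+' at List). That structure is LR(1), hence unambiguous.

Unambiguous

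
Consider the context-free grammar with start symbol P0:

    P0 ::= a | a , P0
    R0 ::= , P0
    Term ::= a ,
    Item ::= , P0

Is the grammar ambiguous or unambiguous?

(R0, Term, Item are unreachable from P0, so their rules don't affect L(P0).) The reachable grammar is A → atom sep A | atom. Each atom is followed by either the separator (recurse) or end-of-string (stop) — no choice point.

Unambiguous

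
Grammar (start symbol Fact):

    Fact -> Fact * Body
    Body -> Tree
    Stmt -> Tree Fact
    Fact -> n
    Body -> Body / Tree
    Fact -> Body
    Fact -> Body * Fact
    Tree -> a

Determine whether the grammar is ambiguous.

Witness: a * a

Derivation 1: Fact ⇒ Fact * Body ⇒ Body * Body ⇒ Tree * Body ⇒ a * Body ⇒ a * Tree ⇒ a * a
Derivation 2: Fact ⇒ Body * Fact ⇒ Tree * Fact ⇒ a * Fact ⇒ a * Body ⇒ a * Tree ⇒ a * a

Two distinct leftmost derivations for the same string.

Ambiguous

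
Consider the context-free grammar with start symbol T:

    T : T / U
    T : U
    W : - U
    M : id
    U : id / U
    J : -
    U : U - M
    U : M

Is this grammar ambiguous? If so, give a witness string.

Witness: id / id

Derivation 1: T ⇒ T / U ⇒ U / U ⇒ M / U ⇒ id / U ⇒ id / M ⇒ id / id
Derivation 2: T ⇒ U ⇒ id / U ⇒ id / M ⇒ id / id

Two distinct leftmost derivations for the same string.

Ambiguous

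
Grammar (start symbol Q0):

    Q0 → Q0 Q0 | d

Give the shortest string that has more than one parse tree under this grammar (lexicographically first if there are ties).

length 1: no string has ≥2 trees
length 2: no string has ≥2 trees
length 3: d d d has 2 parse trees

Two derivations of d d d:
  Q0 ⇒ Q0 Q0 ⇒ Q0 Q0 Q0 ⇒ d Q0 Q0 ⇒ d d Q0 ⇒ d d d
  Q0 ⇒ Q0 Q0 ⇒ d Q0 ⇒ d Q0 Q0 ⇒ d d Q0 ⇒ d d d

d d d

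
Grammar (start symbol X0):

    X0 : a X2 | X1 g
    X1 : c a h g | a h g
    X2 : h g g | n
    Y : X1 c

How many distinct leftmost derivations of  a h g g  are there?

2

Parse trees for a h g g:
  [X0 a [X2 h g g]]
  [X0 [X1 a h g] g]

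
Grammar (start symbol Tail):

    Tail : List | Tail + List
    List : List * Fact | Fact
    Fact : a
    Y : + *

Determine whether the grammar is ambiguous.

Only Tail, List, Fact are reachable from Tail; ignoring the rest: This is a standard precedence ladder (Tail over List over Fact), with each level left-recursive on its own operator ('+' at Tail, '*' at List). That structure is LR(1), hence unambiguous.

Unambiguous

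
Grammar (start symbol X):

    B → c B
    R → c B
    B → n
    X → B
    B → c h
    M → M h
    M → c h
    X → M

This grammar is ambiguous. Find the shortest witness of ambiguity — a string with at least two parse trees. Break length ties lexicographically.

length 1: no string has ≥2 trees
length 2: c h has 2 parse trees

Two derivations of c h:
  X ⇒ B ⇒ c h
  X ⇒ M ⇒ c h

c h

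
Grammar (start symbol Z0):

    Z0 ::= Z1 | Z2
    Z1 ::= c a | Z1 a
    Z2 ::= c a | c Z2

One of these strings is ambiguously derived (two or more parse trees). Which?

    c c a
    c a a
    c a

c a

c c a: 1 tree
c a a: 1 tree
c a: 2 trees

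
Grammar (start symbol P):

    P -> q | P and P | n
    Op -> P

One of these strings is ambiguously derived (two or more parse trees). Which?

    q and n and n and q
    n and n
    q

q and n and n and q: 5 trees
n and n: 1 tree
q: 1 tree

q and n and n and q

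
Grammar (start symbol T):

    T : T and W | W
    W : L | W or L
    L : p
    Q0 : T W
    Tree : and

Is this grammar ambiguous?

Only T, W, L are reachable from T; ignoring the rest: This is a standard precedence ladder (T over W over L), with each level left-recursive on its own operator ('and' at T, 'or' at W). That structure is LR(1), hence unambiguous.

Unambiguous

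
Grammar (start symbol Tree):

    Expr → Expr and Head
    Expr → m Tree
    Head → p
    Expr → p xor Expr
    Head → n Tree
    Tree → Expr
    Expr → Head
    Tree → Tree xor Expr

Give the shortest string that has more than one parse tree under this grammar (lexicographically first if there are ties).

p xor p

length 1: no string has ≥2 trees
length 2: no string has ≥2 trees
length 3: p xor p has 2 parse trees

Two derivations of p xor p:
  Tree ⇒ Expr ⇒ p xor Expr ⇒ p xor Head ⇒ p xor p
  Tree ⇒ Tree xor Expr ⇒ Expr xor Expr ⇒ Head xor Expr ⇒ p xor Expr ⇒ p xor Head ⇒ p xor p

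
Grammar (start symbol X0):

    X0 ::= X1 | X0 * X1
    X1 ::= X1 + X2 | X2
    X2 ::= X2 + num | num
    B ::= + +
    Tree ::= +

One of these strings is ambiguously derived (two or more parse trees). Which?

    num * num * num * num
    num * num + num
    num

num * num * num * num: 1 tree
num * num + num: 2 trees
num: 1 tree

num * num + num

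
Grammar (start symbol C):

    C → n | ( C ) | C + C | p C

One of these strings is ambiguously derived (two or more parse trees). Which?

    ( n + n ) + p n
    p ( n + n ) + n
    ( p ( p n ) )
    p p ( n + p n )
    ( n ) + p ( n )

p ( n + n ) + n

( n + n ) + p n: 1 tree
p ( n + n ) + n: 2 trees
( p ( p n ) ): 1 tree
p p ( n + p n ): 1 tree
( n ) + p ( n ): 1 tree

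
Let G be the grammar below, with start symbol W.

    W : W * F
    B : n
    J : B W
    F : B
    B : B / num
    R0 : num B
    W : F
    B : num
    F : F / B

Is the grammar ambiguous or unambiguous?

Ambiguous

Witness: n / num

Derivation 1: W ⇒ F ⇒ B ⇒ B / num ⇒ n / num
Derivation 2: W ⇒ F ⇒ F / B ⇒ B / B ⇒ n / B ⇒ n / num

Two distinct leftmost derivations for the same string.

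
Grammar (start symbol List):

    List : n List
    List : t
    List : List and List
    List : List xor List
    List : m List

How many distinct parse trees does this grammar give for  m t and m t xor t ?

7

Parse trees for m t and m t xor t:
  [List [List m [List t]] and [List [List m [List t]] xor [List t]]]
  [List [List m [List t]] and [List m [List [List t] xor [List t]]]]
  [List [List [List m [List t]] and [List m [List t]]] xor [List t]]
  [List [List m [List [List t] and [List m [List t]]]] xor [List t]]
  [List m [List [List t] and [List [List m [List t]] xor [List t]]]]
  [List m [List [List t] and [List m [List [List t] xor [List t]]]]]
  [List m [List [List [List t] and [List m [List t]]] xor [List t]]]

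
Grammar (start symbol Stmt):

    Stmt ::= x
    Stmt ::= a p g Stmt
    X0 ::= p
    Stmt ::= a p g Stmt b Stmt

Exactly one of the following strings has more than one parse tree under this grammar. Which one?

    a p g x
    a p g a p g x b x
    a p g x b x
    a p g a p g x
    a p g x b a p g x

a p g a p g x b x

a p g x: 1 tree
a p g a p g x b x: 2 trees
a p g x b x: 1 tree
a p g a p g x: 1 tree
a p g x b a p g x: 1 tree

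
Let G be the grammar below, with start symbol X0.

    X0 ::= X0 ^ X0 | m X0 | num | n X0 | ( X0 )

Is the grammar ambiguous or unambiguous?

Witness: m num ^ num

Derivation 1: X0 ⇒ X0 ^ X0 ⇒ m X0 ^ X0 ⇒ m num ^ X0 ⇒ m num ^ num
Derivation 2: X0 ⇒ m X0 ⇒ m X0 ^ X0 ⇒ m num ^ X0 ⇒ m num ^ num

Two distinct leftmost derivations for the same string.

Ambiguous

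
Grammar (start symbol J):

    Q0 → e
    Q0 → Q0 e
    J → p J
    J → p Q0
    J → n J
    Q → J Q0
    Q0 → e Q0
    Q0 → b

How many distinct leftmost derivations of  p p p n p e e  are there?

2

Parse trees for p p p n p e e:
  [J p [J p [J p [J n [J p [Q0 [Q0 e] e]]]]]]
  [J p [J p [J p [J n [J p [Q0 e [Q0 e]]]]]]]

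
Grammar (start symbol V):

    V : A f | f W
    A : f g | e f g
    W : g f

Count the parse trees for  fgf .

2

Parse trees for fgf:
  [V [A f g] f]
  [V f [W g f]]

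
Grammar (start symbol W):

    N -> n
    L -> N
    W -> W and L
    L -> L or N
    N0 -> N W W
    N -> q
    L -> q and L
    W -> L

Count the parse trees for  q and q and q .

4

Parse trees for q and q and q:
  [W [W [L [N q]]] and [L q and [L [N q]]]]
  [W [W [W [L [N q]]] and [L [N q]]] and [L [N q]]]
  [W [W [L q and [L [N q]]]] and [L [N q]]]
  [W [L q and [L q and [L [N q]]]]]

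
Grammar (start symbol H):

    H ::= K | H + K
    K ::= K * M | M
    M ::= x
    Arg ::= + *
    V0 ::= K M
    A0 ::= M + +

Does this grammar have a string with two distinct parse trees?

Unambiguous

Only H, K, M are reachable from H; ignoring the rest: This is a standard precedence ladder (H over K over M), with each level left-recursive on its own operator ('+' at H, '*' at K). That structure is LR(1), hence unambiguous.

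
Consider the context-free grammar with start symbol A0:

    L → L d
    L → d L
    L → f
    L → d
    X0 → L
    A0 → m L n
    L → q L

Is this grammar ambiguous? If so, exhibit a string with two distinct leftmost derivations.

Ambiguous

Witness: m d d n

Derivation 1: A0 ⇒ m L n ⇒ m L d n ⇒ m d d n
Derivation 2: A0 ⇒ m L n ⇒ m d L n ⇒ m d d n

Two distinct leftmost derivations for the same string.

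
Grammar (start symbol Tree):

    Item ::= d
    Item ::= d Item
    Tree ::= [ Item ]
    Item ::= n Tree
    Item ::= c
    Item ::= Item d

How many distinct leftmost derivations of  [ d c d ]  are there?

Parse trees for [ d c d ]:
  [Tree [ [Item d [Item [Item c] d]] ]]
  [Tree [ [Item [Item d [Item c]] d] ]]

2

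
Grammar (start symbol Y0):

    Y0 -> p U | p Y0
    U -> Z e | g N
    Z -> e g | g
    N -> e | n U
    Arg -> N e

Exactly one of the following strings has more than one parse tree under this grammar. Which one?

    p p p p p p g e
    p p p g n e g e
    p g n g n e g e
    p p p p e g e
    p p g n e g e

p p p p p p g e: 2 trees
p p p g n e g e: 1 tree
p g n g n e g e: 1 tree
p p p p e g e: 1 tree
p p g n e g e: 1 tree

p p p p p p g e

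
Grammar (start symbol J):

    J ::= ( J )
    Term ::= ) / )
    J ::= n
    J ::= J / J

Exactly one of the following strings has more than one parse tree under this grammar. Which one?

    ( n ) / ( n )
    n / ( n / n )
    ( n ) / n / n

( n ) / n / n

( n ) / ( n ): 1 tree
n / ( n / n ): 1 tree
( n ) / n / n: 2 trees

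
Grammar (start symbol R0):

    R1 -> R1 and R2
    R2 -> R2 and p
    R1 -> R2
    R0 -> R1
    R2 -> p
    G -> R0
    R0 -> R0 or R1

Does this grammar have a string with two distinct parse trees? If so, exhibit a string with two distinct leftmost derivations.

Ambiguous

Witness: p and p

Derivation 1: R0 ⇒ R1 ⇒ R1 and R2 ⇒ R2 and R2 ⇒ p and R2 ⇒ p and p
Derivation 2: R0 ⇒ R1 ⇒ R2 ⇒ R2 and p ⇒ p and p

Two distinct leftmost derivations for the same string.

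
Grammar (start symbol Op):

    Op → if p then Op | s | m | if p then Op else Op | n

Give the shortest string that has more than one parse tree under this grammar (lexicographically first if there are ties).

if p then if p then m else m

length 1: no string has ≥2 trees
length 4: no string has ≥2 trees
length 6: no string has ≥2 trees
length 7: no string has ≥2 trees
length 9: if p then if p then m else m has 2 parse trees

Two derivations of if p then if p then m else m:
  Op ⇒ if p then Op ⇒ if p then if p then Op else Op ⇒ if p then if p then m else Op ⇒ if p then if p then m else m
  Op ⇒ if p then Op else Op ⇒ if p then if p then Op else Op ⇒ if p then if p then m else Op ⇒ if p then if p then m else m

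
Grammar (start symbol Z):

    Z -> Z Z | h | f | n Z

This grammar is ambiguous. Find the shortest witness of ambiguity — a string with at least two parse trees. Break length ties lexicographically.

length 1: no string has ≥2 trees
length 2: no string has ≥2 trees
length 3: f f f has 2 parse trees

Two derivations of f f f:
  Z ⇒ Z Z ⇒ Z Z Z ⇒ f Z Z ⇒ f f Z ⇒ f f f
  Z ⇒ Z Z ⇒ f Z ⇒ f Z Z ⇒ f f Z ⇒ f f f

f f f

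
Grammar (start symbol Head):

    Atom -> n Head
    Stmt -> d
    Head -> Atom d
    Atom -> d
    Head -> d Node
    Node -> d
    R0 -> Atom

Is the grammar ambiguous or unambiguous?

Ambiguous

Witness: d d

Derivation 1: Head ⇒ Atom d ⇒ d d
Derivation 2: Head ⇒ d Node ⇒ d d

Two distinct leftmost derivations for the same string.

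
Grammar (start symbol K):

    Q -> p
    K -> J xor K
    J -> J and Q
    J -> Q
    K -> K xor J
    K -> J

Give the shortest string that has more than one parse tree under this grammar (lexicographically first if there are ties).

p xor p

length 1: no string has ≥2 trees
length 3: p xor p has 2 parse trees

Two derivations of p xor p:
  K ⇒ J xor K ⇒ Q xor K ⇒ p xor K ⇒ p xor J ⇒ p xor Q ⇒ p xor p
  K ⇒ K xor J ⇒ J xor J ⇒ Q xor J ⇒ p xor J ⇒ p xor Q ⇒ p xor p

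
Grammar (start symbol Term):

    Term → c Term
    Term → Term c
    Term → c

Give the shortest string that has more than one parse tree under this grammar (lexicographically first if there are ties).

c c

length 1: no string has ≥2 trees
length 2: c c has 2 parse trees

Two derivations of c c:
  Term ⇒ c Term ⇒ c c
  Term ⇒ Term c ⇒ c c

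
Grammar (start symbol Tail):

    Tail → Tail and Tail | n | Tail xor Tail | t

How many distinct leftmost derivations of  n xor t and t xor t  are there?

Parse trees for n xor t and t xor t:
  [Tail [Tail [Tail n] xor [Tail t]] and [Tail [Tail t] xor [Tail t]]]
  [Tail [Tail n] xor [Tail [Tail t] and [Tail [Tail t] xor [Tail t]]]]
  [Tail [Tail n] xor [Tail [Tail [Tail t] and [Tail t]] xor [Tail t]]]
  [Tail [Tail [Tail [Tail n] xor [Tail t]] and [Tail t]] xor [Tail t]]
  [Tail [Tail [Tail n] xor [Tail [Tail t] and [Tail t]]] xor [Tail t]]

5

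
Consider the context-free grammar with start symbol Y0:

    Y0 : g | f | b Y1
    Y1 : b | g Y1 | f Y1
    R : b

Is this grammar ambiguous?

Unambiguous

(R is unreachable from Y0, so its rules don't affect L(Y0).) Restricted to the reachable nonterminals, every rule has the form A → t or A → t B, and no two rules for the same A share a first terminal. The grammar encodes a DFA — one run per string.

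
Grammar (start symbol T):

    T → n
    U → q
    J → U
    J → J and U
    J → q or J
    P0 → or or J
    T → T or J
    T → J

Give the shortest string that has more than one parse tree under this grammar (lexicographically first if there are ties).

q or q

length 1: no string has ≥2 trees
length 3: q or q has 2 parse trees

Two derivations of q or q:
  T ⇒ T or J ⇒ J or J ⇒ U or J ⇒ q or J ⇒ q or U ⇒ q or q
  T ⇒ J ⇒ q or J ⇒ q or U ⇒ q or q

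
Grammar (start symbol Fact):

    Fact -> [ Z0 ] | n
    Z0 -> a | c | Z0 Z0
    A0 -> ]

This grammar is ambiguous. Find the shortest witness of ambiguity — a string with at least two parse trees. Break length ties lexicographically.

[ a a a ]

length 1: no string has ≥2 trees
length 3: no string has ≥2 trees
length 4: no string has ≥2 trees
length 5: [ a a a ] has 2 parse trees

Two derivations of [ a a a ]:
  Fact ⇒ [ Z0 ] ⇒ [ Z0 Z0 ] ⇒ [ a Z0 ] ⇒ [ a Z0 Z0 ] ⇒ [ a a Z0 ] ⇒ [ a a a ]
  Fact ⇒ [ Z0 ] ⇒ [ Z0 Z0 ] ⇒ [ Z0 Z0 Z0 ] ⇒ [ a Z0 Z0 ] ⇒ [ a a Z0 ] ⇒ [ a a a ]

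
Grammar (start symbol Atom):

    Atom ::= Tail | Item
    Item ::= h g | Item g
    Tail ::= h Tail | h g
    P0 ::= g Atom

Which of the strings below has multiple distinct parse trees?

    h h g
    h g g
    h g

h g

h h g: 1 tree
h g g: 1 tree
h g: 2 trees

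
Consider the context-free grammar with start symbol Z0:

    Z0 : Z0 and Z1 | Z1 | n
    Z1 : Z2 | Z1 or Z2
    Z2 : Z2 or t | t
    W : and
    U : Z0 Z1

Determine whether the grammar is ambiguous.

Ambiguous

Witness: t or t

Derivation 1: Z0 ⇒ Z1 ⇒ Z2 ⇒ Z2 or t ⇒ t or t
Derivation 2: Z0 ⇒ Z1 ⇒ Z1 or Z2 ⇒ Z2 or Z2 ⇒ t or Z2 ⇒ t or t

Two distinct leftmost derivations for the same string.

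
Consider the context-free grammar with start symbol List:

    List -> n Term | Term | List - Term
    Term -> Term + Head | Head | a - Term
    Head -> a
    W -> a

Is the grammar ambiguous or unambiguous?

Witness: a - a

Derivation 1: List ⇒ Term ⇒ a - Term ⇒ a - Head ⇒ a - a
Derivation 2: List ⇒ List - Term ⇒ Term - Term ⇒ Head - Term ⇒ a - Term ⇒ a - Head ⇒ a - a

Two distinct leftmost derivations for the same string.

Ambiguous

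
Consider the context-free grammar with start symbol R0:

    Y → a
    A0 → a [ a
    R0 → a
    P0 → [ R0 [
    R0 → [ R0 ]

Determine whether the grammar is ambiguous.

(P0, A0, Y are unreachable from R0, so their rules don't affect L(R0).) L(R0) is { openⁿ atom closeⁿ : n ≥ 0 }. The bracket depth fixes n, and the derivation is forced at every step.

Unambiguous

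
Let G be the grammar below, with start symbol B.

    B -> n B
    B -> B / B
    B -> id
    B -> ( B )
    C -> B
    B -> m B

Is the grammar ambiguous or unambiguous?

Witness: m id / id

Derivation 1: B ⇒ B / B ⇒ m B / B ⇒ m id / B ⇒ m id / id
Derivation 2: B ⇒ m B ⇒ m B / B ⇒ m id / B ⇒ m id / id

Two distinct leftmost derivations for the same string.

Ambiguous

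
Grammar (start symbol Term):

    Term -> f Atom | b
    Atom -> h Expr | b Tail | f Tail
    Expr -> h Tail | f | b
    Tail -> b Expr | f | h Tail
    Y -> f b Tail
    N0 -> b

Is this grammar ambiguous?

Only Term, Atom, Expr, Tail are reachable from Term; ignoring the rest: Restricted to the reachable nonterminals, every rule has the form A → t or A → t B, and no two rules for the same A share a first terminal. The grammar encodes a DFA — one run per string.

Unambiguous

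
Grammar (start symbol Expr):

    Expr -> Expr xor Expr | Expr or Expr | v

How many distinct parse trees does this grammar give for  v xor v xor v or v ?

Parse trees for v xor v xor v or v:
  [Expr [Expr v] xor [Expr [Expr v] xor [Expr [Expr v] or [Expr v]]]]
  [Expr [Expr v] xor [Expr [Expr [Expr v] xor [Expr v]] or [Expr v]]]
  [Expr [Expr [Expr v] xor [Expr v]] xor [Expr [Expr v] or [Expr v]]]
  [Expr [Expr [Expr v] xor [Expr [Expr v] xor [Expr v]]] or [Expr v]]
  [Expr [Expr [Expr [Expr v] xor [Expr v]] xor [Expr v]] or [Expr v]]

5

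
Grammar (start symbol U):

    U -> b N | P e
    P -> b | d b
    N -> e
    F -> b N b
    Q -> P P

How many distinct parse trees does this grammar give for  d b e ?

1

Parse trees for d b e:
  [U [P d b] e]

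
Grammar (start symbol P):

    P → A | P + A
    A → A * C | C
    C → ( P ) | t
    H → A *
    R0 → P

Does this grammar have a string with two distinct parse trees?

Only P, A, C are reachable from P; ignoring the rest: P → P + A | A  ;  A → A * C | C  — a left-associative chain with C at the bottom. Each string factors uniquely by precedence.

Unambiguous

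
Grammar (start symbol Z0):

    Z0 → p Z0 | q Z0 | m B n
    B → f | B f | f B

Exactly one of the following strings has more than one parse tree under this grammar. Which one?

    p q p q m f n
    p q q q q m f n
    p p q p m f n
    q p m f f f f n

p q p q m f n: 1 tree
p q q q q m f n: 1 tree
p p q p m f n: 1 tree
q p m f f f f n: 8 trees

q p m f f f f n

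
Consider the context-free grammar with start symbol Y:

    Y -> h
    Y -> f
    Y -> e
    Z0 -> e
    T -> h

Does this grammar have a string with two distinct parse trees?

(Z0, T are unreachable from Y, so their rules don't affect L(Y).) Restricted to the reachable nonterminals, every rule has the form A → t or A → t B, and no two rules for the same A share a first terminal. The grammar encodes a DFA — one run per string.

Unambiguous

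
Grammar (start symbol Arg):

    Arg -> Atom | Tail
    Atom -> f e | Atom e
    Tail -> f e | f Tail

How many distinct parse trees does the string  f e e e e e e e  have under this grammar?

1

Parse trees for f e e e e e e e:
  [Arg [Atom [Atom [Atom [Atom [Atom [Atom [Atom f e] e] e] e] e] e] e]]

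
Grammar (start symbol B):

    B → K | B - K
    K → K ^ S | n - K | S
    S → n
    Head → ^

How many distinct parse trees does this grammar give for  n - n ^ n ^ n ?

4

Parse trees for n - n ^ n ^ n:
  [B [K [K [K n - [K [S n]]] ^ [S n]] ^ [S n]]]
  [B [K [K n - [K [K [S n]] ^ [S n]]] ^ [S n]]]
  [B [K n - [K [K [K [S n]] ^ [S n]] ^ [S n]]]]
  [B [B [K [S n]]] - [K [K [K [S n]] ^ [S n]] ^ [S n]]]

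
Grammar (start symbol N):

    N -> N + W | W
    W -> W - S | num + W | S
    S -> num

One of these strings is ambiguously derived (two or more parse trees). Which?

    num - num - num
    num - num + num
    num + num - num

num + num - num

num - num - num: 1 tree
num - num + num: 1 tree
num + num - num: 3 trees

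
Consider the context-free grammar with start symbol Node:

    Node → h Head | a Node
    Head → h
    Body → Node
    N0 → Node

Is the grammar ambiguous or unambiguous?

Only Node, Head are reachable from Node; ignoring the rest: The reachable rules are right-linear with at most one rule per (nonterminal, next-terminal) pair. Each input token forces the next rule, so parsing is deterministic.

Unambiguous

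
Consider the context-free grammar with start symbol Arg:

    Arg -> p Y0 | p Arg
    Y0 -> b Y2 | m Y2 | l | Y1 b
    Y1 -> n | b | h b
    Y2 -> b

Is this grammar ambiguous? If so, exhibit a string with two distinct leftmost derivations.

Witness: p b b

Derivation 1: Arg ⇒ p Y0 ⇒ p b Y2 ⇒ p b b
Derivation 2: Arg ⇒ p Y0 ⇒ p Y1 b ⇒ p b b

Two distinct leftmost derivations for the same string.

Ambiguous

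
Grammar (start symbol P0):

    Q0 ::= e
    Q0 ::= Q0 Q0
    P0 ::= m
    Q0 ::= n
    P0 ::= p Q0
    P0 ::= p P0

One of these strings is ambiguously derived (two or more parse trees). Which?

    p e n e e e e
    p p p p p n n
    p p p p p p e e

p e n e e e e: 42 trees
p p p p p n n: 1 tree
p p p p p p e e: 1 tree

p e n e e e e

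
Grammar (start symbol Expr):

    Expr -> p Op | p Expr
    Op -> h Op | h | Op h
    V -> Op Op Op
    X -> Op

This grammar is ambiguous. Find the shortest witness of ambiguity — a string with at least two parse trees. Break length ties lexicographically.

p h h

length 2: no string has ≥2 trees
length 3: p h h has 2 parse trees

Two derivations of p h h:
  Expr ⇒ p Op ⇒ p h Op ⇒ p h h
  Expr ⇒ p Op ⇒ p Op h ⇒ p h h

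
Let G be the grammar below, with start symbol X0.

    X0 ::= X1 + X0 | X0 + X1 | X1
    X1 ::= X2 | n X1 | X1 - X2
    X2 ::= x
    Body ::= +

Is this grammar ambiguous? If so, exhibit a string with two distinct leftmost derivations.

Ambiguous

Witness: x + x

Derivation 1: X0 ⇒ X1 + X0 ⇒ X2 + X0 ⇒ x + X0 ⇒ x + X1 ⇒ x + X2 ⇒ x + x
Derivation 2: X0 ⇒ X0 + X1 ⇒ X1 + X1 ⇒ X2 + X1 ⇒ x + X1 ⇒ x + X2 ⇒ x + x

Two distinct leftmost derivations for the same string.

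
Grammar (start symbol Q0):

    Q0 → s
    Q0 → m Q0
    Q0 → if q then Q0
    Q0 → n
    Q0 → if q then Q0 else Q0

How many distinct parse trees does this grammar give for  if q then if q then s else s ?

2

Parse trees for if q then if q then s else s:
  [Q0 if q then [Q0 if q then [Q0 s] else [Q0 s]]]
  [Q0 if q then [Q0 if q then [Q0 s]] else [Q0 s]]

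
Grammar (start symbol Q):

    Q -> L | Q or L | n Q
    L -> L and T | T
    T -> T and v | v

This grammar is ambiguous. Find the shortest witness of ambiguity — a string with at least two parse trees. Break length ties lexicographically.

length 1: no string has ≥2 trees
length 2: no string has ≥2 trees
length 3: v and v has 2 parse trees

Two derivations of v and v:
  Q ⇒ L ⇒ L and T ⇒ T and T ⇒ v and T ⇒ v and v
  Q ⇒ L ⇒ T ⇒ T and v ⇒ v and v

v and v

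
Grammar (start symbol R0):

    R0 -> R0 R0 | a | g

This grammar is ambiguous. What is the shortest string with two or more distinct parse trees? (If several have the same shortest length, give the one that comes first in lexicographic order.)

a a a

length 1: no string has ≥2 trees
length 2: no string has ≥2 trees
length 3: a a a has 2 parse trees

Two derivations of a a a:
  R0 ⇒ R0 R0 ⇒ R0 R0 R0 ⇒ a R0 R0 ⇒ a a R0 ⇒ a a a
  R0 ⇒ R0 R0 ⇒ a R0 ⇒ a R0 R0 ⇒ a a R0 ⇒ a a a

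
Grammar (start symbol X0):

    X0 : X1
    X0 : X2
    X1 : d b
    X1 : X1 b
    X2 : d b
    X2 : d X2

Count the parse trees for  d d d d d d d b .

Parse trees for d d d d d d d b:
  [X0 [X2 d [X2 d [X2 d [X2 d [X2 d [X2 d [X2 d b]]]]]]]]

1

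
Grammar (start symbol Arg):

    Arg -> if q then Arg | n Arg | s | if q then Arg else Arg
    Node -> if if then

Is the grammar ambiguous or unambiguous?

Witness: if q then if q then s else s

Derivation 1: Arg ⇒ if q then Arg ⇒ if q then if q then Arg else Arg ⇒ if q then if q then s else Arg ⇒ if q then if q then s else s
Derivation 2: Arg ⇒ if q then Arg else Arg ⇒ if q then if q then Arg else Arg ⇒ if q then if q then s else Arg ⇒ if q then if q then s else s

Two distinct leftmost derivations for the same string.

Ambiguous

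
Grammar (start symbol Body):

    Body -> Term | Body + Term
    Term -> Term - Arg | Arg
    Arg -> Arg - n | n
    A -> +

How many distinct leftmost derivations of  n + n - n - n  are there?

Parse trees for n + n - n - n:
  [Body [Body [Term [Arg n]]] + [Term [Term [Arg n]] - [Arg [Arg n] - n]]]
  [Body [Body [Term [Arg n]]] + [Term [Term [Term [Arg n]] - [Arg n]] - [Arg n]]]
  [Body [Body [Term [Arg n]]] + [Term [Term [Arg [Arg n] - n]] - [Arg n]]]
  [Body [Body [Term [Arg n]]] + [Term [Arg [Arg [Arg n] - n] - n]]]

4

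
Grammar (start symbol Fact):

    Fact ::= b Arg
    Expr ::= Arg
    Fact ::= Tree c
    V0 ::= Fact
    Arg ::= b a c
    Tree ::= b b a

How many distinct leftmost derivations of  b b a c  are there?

2

Parse trees for b b a c:
  [Fact b [Arg b a c]]
  [Fact [Tree b b a] c]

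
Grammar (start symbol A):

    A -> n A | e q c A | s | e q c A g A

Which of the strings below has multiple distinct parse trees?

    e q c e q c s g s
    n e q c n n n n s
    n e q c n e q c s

e q c e q c s g s

e q c e q c s g s: 2 trees
n e q c n n n n s: 1 tree
n e q c n e q c s: 1 tree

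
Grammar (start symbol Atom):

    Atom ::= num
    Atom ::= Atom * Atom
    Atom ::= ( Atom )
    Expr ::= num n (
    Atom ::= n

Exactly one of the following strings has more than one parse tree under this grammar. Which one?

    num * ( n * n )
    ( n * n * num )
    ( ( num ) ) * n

( n * n * num )

num * ( n * n ): 1 tree
( n * n * num ): 2 trees
( ( num ) ) * n: 1 tree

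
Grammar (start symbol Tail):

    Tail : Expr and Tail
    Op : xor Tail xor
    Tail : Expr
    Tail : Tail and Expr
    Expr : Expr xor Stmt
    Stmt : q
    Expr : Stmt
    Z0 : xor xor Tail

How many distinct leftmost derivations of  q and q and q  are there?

4

Parse trees for q and q and q:
  [Tail [Expr [Stmt q]] and [Tail [Expr [Stmt q]] and [Tail [Expr [Stmt q]]]]]
  [Tail [Expr [Stmt q]] and [Tail [Tail [Expr [Stmt q]]] and [Expr [Stmt q]]]]
  [Tail [Tail [Expr [Stmt q]] and [Tail [Expr [Stmt q]]]] and [Expr [Stmt q]]]
  [Tail [Tail [Tail [Expr [Stmt q]]] and [Expr [Stmt q]]] and [Expr [Stmt q]]]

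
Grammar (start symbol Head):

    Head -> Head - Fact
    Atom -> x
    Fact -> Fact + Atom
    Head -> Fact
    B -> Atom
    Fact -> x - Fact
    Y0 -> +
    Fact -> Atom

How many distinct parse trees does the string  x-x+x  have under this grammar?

3

Parse trees for x-x+x:
  [Head [Head [Fact [Atom x]]] - [Fact [Fact [Atom x]] + [Atom x]]]
  [Head [Fact [Fact x - [Fact [Atom x]]] + [Atom x]]]
  [Head [Fact x - [Fact [Fact [Atom x]] + [Atom x]]]]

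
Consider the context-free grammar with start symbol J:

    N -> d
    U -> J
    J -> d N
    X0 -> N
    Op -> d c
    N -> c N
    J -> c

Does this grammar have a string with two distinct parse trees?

Unambiguous

Only J, N are reachable from J; ignoring the rest: Each reachable nonterminal has at most one production per leading terminal, and all productions are right-linear; the derivation is determined token-by-token.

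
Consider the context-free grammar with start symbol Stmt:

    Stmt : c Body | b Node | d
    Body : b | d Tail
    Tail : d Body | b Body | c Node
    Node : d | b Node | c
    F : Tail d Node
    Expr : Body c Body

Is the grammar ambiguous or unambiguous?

Only Stmt, Body, Tail, Node are reachable from Stmt; ignoring the rest: The reachable rules are right-linear with at most one rule per (nonterminal, next-terminal) pair. Each input token forces the next rule, so parsing is deterministic.

Unambiguous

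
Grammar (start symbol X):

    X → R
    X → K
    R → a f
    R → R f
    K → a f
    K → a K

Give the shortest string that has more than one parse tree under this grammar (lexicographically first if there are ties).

a f

length 2: a f has 2 parse trees

Two derivations of a f:
  X ⇒ R ⇒ a f
  X ⇒ K ⇒ a f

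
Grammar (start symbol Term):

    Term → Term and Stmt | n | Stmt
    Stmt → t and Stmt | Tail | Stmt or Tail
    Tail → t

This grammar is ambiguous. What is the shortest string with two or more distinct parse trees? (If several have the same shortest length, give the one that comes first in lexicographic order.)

t and t

length 1: no string has ≥2 trees
length 3: t and t has 2 parse trees

Two derivations of t and t:
  Term ⇒ Term and Stmt ⇒ Stmt and Stmt ⇒ Tail and Stmt ⇒ t and Stmt ⇒ t and Tail ⇒ t and t
  Term ⇒ Stmt ⇒ t and Stmt ⇒ t and Tail ⇒ t and t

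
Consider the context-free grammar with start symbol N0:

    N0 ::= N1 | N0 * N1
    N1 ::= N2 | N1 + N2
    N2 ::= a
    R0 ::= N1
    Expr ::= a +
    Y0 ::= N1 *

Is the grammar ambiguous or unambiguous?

Only N0, N1, N2 are reachable from N0; ignoring the rest: This is a standard precedence ladder (N0 over N1 over N2), with each level left-recursive on its own operator ('*' at N0, '+' at N1). That structure is LR(1), hence unambiguous.

Unambiguous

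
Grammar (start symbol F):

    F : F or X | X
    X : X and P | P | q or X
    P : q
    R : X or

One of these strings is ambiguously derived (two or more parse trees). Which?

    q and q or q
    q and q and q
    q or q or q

q and q or q: 1 tree
q and q and q: 1 tree
q or q or q: 4 trees

q or q or q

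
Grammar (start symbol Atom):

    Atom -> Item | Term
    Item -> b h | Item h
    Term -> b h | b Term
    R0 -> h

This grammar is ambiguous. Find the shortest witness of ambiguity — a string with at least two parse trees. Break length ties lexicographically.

length 2: b h has 2 parse trees

Two derivations of b h:
  Atom ⇒ Item ⇒ b h
  Atom ⇒ Term ⇒ b h

b h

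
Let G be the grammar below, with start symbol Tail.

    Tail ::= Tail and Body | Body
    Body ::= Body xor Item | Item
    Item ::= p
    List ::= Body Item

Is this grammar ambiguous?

Only Tail, Body, Item are reachable from Tail; ignoring the rest: The grammar is stratified — Tail handles 'and' (left-recursive), Body handles 'xor', Item atoms. Each operator has a fixed associativity and precedence level, so every string has one parse.

Unambiguous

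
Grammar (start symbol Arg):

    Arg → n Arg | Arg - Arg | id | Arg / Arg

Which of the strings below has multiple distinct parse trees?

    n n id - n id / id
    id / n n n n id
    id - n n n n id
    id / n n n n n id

n n id - n id / id

n n id - n id / id: 12 trees
id / n n n n id: 1 tree
id - n n n n id: 1 tree
id / n n n n n id: 1 tree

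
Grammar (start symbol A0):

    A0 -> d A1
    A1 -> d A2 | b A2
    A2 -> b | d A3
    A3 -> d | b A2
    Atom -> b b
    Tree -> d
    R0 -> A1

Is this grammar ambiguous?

Only A0, A1, A2, A3 are reachable from A0; ignoring the rest: Each reachable nonterminal has at most one production per leading terminal, and all productions are right-linear; the derivation is determined token-by-token.

Unambiguous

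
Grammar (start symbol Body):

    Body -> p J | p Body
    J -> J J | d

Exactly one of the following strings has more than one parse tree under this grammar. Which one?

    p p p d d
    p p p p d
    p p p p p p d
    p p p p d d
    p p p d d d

p p p d d: 1 tree
p p p p d: 1 tree
p p p p p p d: 1 tree
p p p p d d: 1 tree
p p p d d d: 2 trees

p p p d d d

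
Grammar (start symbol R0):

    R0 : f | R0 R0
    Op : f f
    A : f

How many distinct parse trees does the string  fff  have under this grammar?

2

Parse trees for fff:
  [R0 [R0 f] [R0 [R0 f] [R0 f]]]
  [R0 [R0 [R0 f] [R0 f]] [R0 f]]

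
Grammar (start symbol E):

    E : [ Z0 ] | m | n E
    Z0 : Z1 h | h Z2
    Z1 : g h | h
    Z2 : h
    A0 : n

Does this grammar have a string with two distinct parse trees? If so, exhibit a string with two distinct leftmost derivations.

Ambiguous

Witness: [ h h ]

Derivation 1: E ⇒ [ Z0 ] ⇒ [ Z1 h ] ⇒ [ h h ]
Derivation 2: E ⇒ [ Z0 ] ⇒ [ h Z2 ] ⇒ [ h h ]

Two distinct leftmost derivations for the same string.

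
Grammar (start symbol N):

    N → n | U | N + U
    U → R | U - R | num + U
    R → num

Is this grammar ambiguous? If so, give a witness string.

Ambiguous

Witness: num + num

Derivation 1: N ⇒ U ⇒ num + U ⇒ num + R ⇒ num + num
Derivation 2: N ⇒ N + U ⇒ U + U ⇒ R + U ⇒ num + U ⇒ num + R ⇒ num + num

Two distinct leftmost derivations for the same string.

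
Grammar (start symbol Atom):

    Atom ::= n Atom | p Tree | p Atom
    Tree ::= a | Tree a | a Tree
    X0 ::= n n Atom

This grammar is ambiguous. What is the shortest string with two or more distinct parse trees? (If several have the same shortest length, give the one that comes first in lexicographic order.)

length 2: no string has ≥2 trees
length 3: p a a has 2 parse trees

Two derivations of p a a:
  Atom ⇒ p Tree ⇒ p Tree a ⇒ p a a
  Atom ⇒ p Tree ⇒ p a Tree ⇒ p a a

p a a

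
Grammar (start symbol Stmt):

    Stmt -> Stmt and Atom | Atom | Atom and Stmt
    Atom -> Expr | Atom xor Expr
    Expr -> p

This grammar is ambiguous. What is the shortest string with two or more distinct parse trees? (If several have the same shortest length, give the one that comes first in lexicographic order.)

length 1: no string has ≥2 trees
length 3: p and p has 2 parse trees

Two derivations of p and p:
  Stmt ⇒ Stmt and Atom ⇒ Atom and Atom ⇒ Expr and Atom ⇒ p and Atom ⇒ p and Expr ⇒ p and p
  Stmt ⇒ Atom and Stmt ⇒ Expr and Stmt ⇒ p and Stmt ⇒ p and Atom ⇒ p and Expr ⇒ p and p

p and p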